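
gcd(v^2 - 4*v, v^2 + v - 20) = v - 4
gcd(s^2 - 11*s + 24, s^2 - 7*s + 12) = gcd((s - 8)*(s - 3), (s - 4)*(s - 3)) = s - 3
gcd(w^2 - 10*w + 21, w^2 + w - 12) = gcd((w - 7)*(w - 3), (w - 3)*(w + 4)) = w - 3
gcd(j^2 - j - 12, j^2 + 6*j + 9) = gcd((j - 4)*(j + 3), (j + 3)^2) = j + 3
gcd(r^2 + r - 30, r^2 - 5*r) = r - 5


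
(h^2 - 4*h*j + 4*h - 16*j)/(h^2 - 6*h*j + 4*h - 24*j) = (h - 4*j)/(h - 6*j)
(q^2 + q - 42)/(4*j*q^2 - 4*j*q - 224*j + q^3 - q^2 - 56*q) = (q - 6)/(4*j*q - 32*j + q^2 - 8*q)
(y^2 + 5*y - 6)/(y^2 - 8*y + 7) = (y + 6)/(y - 7)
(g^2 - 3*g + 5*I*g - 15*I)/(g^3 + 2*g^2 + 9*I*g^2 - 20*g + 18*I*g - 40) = (g - 3)/(g^2 + g*(2 + 4*I) + 8*I)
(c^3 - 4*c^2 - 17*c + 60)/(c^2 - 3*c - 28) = (c^2 - 8*c + 15)/(c - 7)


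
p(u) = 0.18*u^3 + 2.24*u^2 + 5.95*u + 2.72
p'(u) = 0.54*u^2 + 4.48*u + 5.95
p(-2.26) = -1.36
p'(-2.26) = -1.42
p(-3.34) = 1.13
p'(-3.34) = -2.99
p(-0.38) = 0.77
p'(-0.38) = 4.33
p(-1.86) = -1.76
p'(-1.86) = -0.51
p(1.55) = 17.99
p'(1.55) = 14.19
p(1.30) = 14.64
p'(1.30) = 12.69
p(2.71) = 38.88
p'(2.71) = 22.06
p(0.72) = 8.23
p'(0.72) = 9.46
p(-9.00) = -0.61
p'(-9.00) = 9.37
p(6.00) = 157.94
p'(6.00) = 52.27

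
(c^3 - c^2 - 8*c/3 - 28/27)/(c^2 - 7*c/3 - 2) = (9*c^2 - 15*c - 14)/(9*(c - 3))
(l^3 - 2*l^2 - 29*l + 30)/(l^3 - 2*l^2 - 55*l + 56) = (l^2 - l - 30)/(l^2 - l - 56)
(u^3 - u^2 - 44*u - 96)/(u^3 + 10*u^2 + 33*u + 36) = (u - 8)/(u + 3)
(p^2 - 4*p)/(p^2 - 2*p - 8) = p/(p + 2)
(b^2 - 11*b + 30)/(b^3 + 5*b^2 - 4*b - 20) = (b^2 - 11*b + 30)/(b^3 + 5*b^2 - 4*b - 20)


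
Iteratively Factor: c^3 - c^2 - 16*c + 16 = (c + 4)*(c^2 - 5*c + 4) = (c - 4)*(c + 4)*(c - 1)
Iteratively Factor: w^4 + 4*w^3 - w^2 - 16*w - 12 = (w + 1)*(w^3 + 3*w^2 - 4*w - 12) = (w + 1)*(w + 2)*(w^2 + w - 6) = (w + 1)*(w + 2)*(w + 3)*(w - 2)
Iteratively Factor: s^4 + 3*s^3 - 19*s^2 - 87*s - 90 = (s - 5)*(s^3 + 8*s^2 + 21*s + 18) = (s - 5)*(s + 3)*(s^2 + 5*s + 6) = (s - 5)*(s + 3)^2*(s + 2)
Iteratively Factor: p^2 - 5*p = (p - 5)*(p)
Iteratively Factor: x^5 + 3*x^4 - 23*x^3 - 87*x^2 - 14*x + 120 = (x + 4)*(x^4 - x^3 - 19*x^2 - 11*x + 30) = (x + 3)*(x + 4)*(x^3 - 4*x^2 - 7*x + 10) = (x - 1)*(x + 3)*(x + 4)*(x^2 - 3*x - 10) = (x - 5)*(x - 1)*(x + 3)*(x + 4)*(x + 2)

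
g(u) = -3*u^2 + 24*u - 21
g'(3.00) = 6.00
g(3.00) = 24.00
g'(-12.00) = 96.00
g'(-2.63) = 39.78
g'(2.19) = 10.86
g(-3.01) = -120.42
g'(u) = 24 - 6*u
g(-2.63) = -104.87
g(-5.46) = -241.47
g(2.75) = 22.31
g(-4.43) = -186.19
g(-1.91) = -77.78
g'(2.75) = 7.50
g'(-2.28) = 37.68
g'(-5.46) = 56.76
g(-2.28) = -91.32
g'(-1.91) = 35.46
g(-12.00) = -741.00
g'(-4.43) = 50.58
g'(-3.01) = 42.06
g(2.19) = 17.17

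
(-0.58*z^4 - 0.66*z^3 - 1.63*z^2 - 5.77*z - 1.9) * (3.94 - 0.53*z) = 0.3074*z^5 - 1.9354*z^4 - 1.7365*z^3 - 3.3641*z^2 - 21.7268*z - 7.486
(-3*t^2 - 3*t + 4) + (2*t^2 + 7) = -t^2 - 3*t + 11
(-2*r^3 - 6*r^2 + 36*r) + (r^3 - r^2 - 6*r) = -r^3 - 7*r^2 + 30*r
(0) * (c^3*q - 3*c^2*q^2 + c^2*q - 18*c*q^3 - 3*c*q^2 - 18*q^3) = 0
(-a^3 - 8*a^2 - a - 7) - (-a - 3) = -a^3 - 8*a^2 - 4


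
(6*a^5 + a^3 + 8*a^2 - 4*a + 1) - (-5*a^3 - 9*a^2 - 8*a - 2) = 6*a^5 + 6*a^3 + 17*a^2 + 4*a + 3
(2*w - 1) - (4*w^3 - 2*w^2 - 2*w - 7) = -4*w^3 + 2*w^2 + 4*w + 6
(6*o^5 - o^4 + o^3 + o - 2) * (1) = 6*o^5 - o^4 + o^3 + o - 2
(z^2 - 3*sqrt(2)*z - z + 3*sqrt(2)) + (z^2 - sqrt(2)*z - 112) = 2*z^2 - 4*sqrt(2)*z - z - 112 + 3*sqrt(2)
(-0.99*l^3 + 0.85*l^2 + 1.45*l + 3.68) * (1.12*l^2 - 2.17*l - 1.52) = -1.1088*l^5 + 3.1003*l^4 + 1.2843*l^3 - 0.316899999999999*l^2 - 10.1896*l - 5.5936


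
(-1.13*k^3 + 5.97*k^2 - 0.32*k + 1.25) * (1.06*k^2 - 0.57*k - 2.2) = -1.1978*k^5 + 6.9723*k^4 - 1.2561*k^3 - 11.6266*k^2 - 0.00849999999999984*k - 2.75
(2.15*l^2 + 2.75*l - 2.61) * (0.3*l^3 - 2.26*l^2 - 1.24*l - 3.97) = 0.645*l^5 - 4.034*l^4 - 9.664*l^3 - 6.0469*l^2 - 7.6811*l + 10.3617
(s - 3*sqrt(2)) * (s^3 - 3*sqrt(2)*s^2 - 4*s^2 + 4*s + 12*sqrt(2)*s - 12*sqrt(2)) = s^4 - 6*sqrt(2)*s^3 - 4*s^3 + 22*s^2 + 24*sqrt(2)*s^2 - 72*s - 24*sqrt(2)*s + 72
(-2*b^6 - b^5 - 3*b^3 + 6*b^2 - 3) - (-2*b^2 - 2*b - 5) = -2*b^6 - b^5 - 3*b^3 + 8*b^2 + 2*b + 2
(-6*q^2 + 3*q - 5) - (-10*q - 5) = -6*q^2 + 13*q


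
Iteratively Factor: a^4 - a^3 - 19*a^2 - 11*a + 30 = (a - 5)*(a^3 + 4*a^2 + a - 6) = (a - 5)*(a + 2)*(a^2 + 2*a - 3) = (a - 5)*(a - 1)*(a + 2)*(a + 3)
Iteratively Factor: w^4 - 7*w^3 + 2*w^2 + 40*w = (w + 2)*(w^3 - 9*w^2 + 20*w) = (w - 4)*(w + 2)*(w^2 - 5*w) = (w - 5)*(w - 4)*(w + 2)*(w)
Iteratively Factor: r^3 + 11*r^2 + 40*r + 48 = (r + 3)*(r^2 + 8*r + 16) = (r + 3)*(r + 4)*(r + 4)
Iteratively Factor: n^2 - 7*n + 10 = (n - 2)*(n - 5)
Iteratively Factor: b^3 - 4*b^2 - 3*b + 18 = (b + 2)*(b^2 - 6*b + 9) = (b - 3)*(b + 2)*(b - 3)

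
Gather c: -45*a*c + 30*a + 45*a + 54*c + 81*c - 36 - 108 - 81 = 75*a + c*(135 - 45*a) - 225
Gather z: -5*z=-5*z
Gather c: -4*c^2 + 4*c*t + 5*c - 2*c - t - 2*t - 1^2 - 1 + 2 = -4*c^2 + c*(4*t + 3) - 3*t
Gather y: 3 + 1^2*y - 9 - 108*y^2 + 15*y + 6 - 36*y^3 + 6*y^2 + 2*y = -36*y^3 - 102*y^2 + 18*y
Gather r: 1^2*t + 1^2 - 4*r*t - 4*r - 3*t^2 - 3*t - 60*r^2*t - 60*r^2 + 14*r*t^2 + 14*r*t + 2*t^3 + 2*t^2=r^2*(-60*t - 60) + r*(14*t^2 + 10*t - 4) + 2*t^3 - t^2 - 2*t + 1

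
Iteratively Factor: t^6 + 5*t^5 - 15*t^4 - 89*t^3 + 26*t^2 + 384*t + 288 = (t + 2)*(t^5 + 3*t^4 - 21*t^3 - 47*t^2 + 120*t + 144) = (t + 1)*(t + 2)*(t^4 + 2*t^3 - 23*t^2 - 24*t + 144) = (t + 1)*(t + 2)*(t + 4)*(t^3 - 2*t^2 - 15*t + 36) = (t + 1)*(t + 2)*(t + 4)^2*(t^2 - 6*t + 9) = (t - 3)*(t + 1)*(t + 2)*(t + 4)^2*(t - 3)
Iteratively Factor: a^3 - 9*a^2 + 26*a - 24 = (a - 2)*(a^2 - 7*a + 12) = (a - 4)*(a - 2)*(a - 3)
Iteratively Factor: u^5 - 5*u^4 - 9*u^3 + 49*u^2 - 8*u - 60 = (u + 3)*(u^4 - 8*u^3 + 15*u^2 + 4*u - 20) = (u - 2)*(u + 3)*(u^3 - 6*u^2 + 3*u + 10) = (u - 2)*(u + 1)*(u + 3)*(u^2 - 7*u + 10) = (u - 5)*(u - 2)*(u + 1)*(u + 3)*(u - 2)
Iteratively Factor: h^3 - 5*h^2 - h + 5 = (h - 5)*(h^2 - 1) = (h - 5)*(h + 1)*(h - 1)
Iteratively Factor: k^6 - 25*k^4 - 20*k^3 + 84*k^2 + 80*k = (k - 5)*(k^5 + 5*k^4 - 20*k^2 - 16*k) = (k - 5)*(k + 2)*(k^4 + 3*k^3 - 6*k^2 - 8*k) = k*(k - 5)*(k + 2)*(k^3 + 3*k^2 - 6*k - 8) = k*(k - 5)*(k + 1)*(k + 2)*(k^2 + 2*k - 8) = k*(k - 5)*(k + 1)*(k + 2)*(k + 4)*(k - 2)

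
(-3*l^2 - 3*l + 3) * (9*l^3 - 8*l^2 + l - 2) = -27*l^5 - 3*l^4 + 48*l^3 - 21*l^2 + 9*l - 6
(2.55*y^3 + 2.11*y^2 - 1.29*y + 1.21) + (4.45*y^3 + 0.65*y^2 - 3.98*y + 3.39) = 7.0*y^3 + 2.76*y^2 - 5.27*y + 4.6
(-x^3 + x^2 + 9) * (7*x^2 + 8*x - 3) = -7*x^5 - x^4 + 11*x^3 + 60*x^2 + 72*x - 27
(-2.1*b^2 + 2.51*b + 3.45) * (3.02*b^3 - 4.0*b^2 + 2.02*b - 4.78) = -6.342*b^5 + 15.9802*b^4 - 3.863*b^3 + 1.3082*b^2 - 5.0288*b - 16.491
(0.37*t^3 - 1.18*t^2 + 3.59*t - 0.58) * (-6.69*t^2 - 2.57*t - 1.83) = -2.4753*t^5 + 6.9433*t^4 - 21.6616*t^3 - 3.1867*t^2 - 5.0791*t + 1.0614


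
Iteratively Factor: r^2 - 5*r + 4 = (r - 4)*(r - 1)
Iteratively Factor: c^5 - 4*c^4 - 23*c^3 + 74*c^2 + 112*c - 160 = (c + 2)*(c^4 - 6*c^3 - 11*c^2 + 96*c - 80) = (c - 4)*(c + 2)*(c^3 - 2*c^2 - 19*c + 20) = (c - 5)*(c - 4)*(c + 2)*(c^2 + 3*c - 4) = (c - 5)*(c - 4)*(c + 2)*(c + 4)*(c - 1)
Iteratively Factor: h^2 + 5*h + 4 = (h + 4)*(h + 1)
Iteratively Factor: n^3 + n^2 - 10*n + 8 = (n - 2)*(n^2 + 3*n - 4) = (n - 2)*(n + 4)*(n - 1)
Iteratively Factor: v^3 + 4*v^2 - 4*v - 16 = (v + 4)*(v^2 - 4) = (v + 2)*(v + 4)*(v - 2)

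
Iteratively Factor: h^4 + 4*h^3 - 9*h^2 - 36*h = (h + 4)*(h^3 - 9*h) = (h + 3)*(h + 4)*(h^2 - 3*h) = h*(h + 3)*(h + 4)*(h - 3)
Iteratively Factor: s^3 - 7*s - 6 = (s + 2)*(s^2 - 2*s - 3) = (s - 3)*(s + 2)*(s + 1)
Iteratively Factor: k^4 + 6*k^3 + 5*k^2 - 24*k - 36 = (k - 2)*(k^3 + 8*k^2 + 21*k + 18) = (k - 2)*(k + 2)*(k^2 + 6*k + 9) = (k - 2)*(k + 2)*(k + 3)*(k + 3)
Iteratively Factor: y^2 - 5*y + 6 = (y - 3)*(y - 2)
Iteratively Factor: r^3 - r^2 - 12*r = (r)*(r^2 - r - 12) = r*(r - 4)*(r + 3)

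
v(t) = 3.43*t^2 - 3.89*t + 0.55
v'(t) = 6.86*t - 3.89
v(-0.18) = 1.36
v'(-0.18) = -5.12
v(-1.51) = 14.24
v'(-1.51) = -14.25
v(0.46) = -0.51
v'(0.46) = -0.73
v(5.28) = 75.63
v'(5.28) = 32.33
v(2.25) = 9.16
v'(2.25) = 11.54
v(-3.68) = 61.32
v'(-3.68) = -29.13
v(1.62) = 3.25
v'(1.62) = 7.22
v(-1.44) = 13.26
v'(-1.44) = -13.77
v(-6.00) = 147.37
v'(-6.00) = -45.05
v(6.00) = 100.69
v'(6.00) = 37.27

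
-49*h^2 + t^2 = (-7*h + t)*(7*h + t)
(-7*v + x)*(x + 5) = -7*v*x - 35*v + x^2 + 5*x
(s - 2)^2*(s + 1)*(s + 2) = s^4 - s^3 - 6*s^2 + 4*s + 8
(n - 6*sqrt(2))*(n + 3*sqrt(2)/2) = n^2 - 9*sqrt(2)*n/2 - 18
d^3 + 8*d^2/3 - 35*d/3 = d*(d - 7/3)*(d + 5)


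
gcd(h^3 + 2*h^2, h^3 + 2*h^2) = h^3 + 2*h^2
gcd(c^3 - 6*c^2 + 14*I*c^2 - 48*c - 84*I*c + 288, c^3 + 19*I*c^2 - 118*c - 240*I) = c^2 + 14*I*c - 48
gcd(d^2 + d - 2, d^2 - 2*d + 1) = d - 1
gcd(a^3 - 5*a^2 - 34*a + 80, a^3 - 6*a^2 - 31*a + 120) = a^2 - 3*a - 40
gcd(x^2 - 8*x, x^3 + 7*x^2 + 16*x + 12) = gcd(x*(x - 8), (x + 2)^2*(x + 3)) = 1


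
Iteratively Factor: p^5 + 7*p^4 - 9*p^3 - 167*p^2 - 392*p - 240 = (p - 5)*(p^4 + 12*p^3 + 51*p^2 + 88*p + 48) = (p - 5)*(p + 4)*(p^3 + 8*p^2 + 19*p + 12) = (p - 5)*(p + 1)*(p + 4)*(p^2 + 7*p + 12) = (p - 5)*(p + 1)*(p + 4)^2*(p + 3)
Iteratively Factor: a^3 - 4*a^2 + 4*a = (a - 2)*(a^2 - 2*a) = (a - 2)^2*(a)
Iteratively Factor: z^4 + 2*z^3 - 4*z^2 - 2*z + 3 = (z - 1)*(z^3 + 3*z^2 - z - 3) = (z - 1)*(z + 3)*(z^2 - 1) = (z - 1)^2*(z + 3)*(z + 1)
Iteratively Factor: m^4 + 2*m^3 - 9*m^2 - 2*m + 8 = (m + 1)*(m^3 + m^2 - 10*m + 8) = (m + 1)*(m + 4)*(m^2 - 3*m + 2) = (m - 2)*(m + 1)*(m + 4)*(m - 1)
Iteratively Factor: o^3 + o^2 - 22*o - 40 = (o + 4)*(o^2 - 3*o - 10) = (o + 2)*(o + 4)*(o - 5)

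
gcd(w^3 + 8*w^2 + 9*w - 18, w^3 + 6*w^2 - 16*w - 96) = w + 6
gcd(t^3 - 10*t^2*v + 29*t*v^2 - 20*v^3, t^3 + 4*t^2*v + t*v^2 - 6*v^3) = t - v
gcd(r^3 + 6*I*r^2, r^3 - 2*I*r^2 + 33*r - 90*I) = r + 6*I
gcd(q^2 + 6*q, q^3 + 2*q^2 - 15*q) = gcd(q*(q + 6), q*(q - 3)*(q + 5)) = q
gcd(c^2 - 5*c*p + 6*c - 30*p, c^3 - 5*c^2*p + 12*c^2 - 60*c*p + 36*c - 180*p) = -c^2 + 5*c*p - 6*c + 30*p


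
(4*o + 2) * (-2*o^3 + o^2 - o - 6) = -8*o^4 - 2*o^2 - 26*o - 12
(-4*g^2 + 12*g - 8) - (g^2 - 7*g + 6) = -5*g^2 + 19*g - 14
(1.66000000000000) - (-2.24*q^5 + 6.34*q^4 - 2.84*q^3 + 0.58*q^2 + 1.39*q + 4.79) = 2.24*q^5 - 6.34*q^4 + 2.84*q^3 - 0.58*q^2 - 1.39*q - 3.13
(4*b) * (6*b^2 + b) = 24*b^3 + 4*b^2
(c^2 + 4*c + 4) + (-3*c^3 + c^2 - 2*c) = -3*c^3 + 2*c^2 + 2*c + 4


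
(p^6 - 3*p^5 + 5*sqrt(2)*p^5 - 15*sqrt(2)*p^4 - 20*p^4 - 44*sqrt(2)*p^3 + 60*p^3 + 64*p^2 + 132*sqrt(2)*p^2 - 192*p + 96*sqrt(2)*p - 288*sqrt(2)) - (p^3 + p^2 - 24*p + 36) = p^6 - 3*p^5 + 5*sqrt(2)*p^5 - 15*sqrt(2)*p^4 - 20*p^4 - 44*sqrt(2)*p^3 + 59*p^3 + 63*p^2 + 132*sqrt(2)*p^2 - 168*p + 96*sqrt(2)*p - 288*sqrt(2) - 36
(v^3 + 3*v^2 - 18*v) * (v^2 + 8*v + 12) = v^5 + 11*v^4 + 18*v^3 - 108*v^2 - 216*v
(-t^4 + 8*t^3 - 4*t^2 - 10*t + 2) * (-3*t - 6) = 3*t^5 - 18*t^4 - 36*t^3 + 54*t^2 + 54*t - 12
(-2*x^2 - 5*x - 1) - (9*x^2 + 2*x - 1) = -11*x^2 - 7*x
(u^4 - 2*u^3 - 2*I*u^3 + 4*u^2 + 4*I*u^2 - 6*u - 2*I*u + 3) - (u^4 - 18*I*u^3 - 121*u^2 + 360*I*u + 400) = -2*u^3 + 16*I*u^3 + 125*u^2 + 4*I*u^2 - 6*u - 362*I*u - 397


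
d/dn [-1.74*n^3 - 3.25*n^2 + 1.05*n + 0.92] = -5.22*n^2 - 6.5*n + 1.05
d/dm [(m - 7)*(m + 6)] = 2*m - 1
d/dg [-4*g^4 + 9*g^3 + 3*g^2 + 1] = g*(-16*g^2 + 27*g + 6)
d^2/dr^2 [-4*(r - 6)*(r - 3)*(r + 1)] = 64 - 24*r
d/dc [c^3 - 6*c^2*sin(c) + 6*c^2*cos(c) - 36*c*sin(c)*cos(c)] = -6*sqrt(2)*c^2*sin(c + pi/4) + 3*c^2 - 36*c*cos(2*c) + 12*sqrt(2)*c*cos(c + pi/4) - 18*sin(2*c)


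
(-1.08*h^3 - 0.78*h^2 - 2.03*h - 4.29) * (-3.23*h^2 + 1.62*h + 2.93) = 3.4884*h^5 + 0.7698*h^4 + 2.1289*h^3 + 8.2827*h^2 - 12.8977*h - 12.5697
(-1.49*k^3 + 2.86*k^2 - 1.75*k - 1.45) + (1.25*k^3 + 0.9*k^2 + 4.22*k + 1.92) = -0.24*k^3 + 3.76*k^2 + 2.47*k + 0.47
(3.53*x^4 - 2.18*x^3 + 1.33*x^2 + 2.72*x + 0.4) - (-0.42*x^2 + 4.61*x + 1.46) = 3.53*x^4 - 2.18*x^3 + 1.75*x^2 - 1.89*x - 1.06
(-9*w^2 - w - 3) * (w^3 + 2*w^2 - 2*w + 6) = -9*w^5 - 19*w^4 + 13*w^3 - 58*w^2 - 18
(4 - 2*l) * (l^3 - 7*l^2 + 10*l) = -2*l^4 + 18*l^3 - 48*l^2 + 40*l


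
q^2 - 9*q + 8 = (q - 8)*(q - 1)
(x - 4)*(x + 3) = x^2 - x - 12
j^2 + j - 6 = (j - 2)*(j + 3)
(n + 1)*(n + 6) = n^2 + 7*n + 6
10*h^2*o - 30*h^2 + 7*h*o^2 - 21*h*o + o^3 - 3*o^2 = (2*h + o)*(5*h + o)*(o - 3)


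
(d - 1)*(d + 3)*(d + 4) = d^3 + 6*d^2 + 5*d - 12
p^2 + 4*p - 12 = (p - 2)*(p + 6)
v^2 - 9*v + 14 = (v - 7)*(v - 2)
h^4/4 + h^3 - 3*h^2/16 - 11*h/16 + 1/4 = (h/4 + 1/4)*(h - 1/2)^2*(h + 4)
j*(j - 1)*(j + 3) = j^3 + 2*j^2 - 3*j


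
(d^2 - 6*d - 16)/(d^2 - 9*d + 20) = (d^2 - 6*d - 16)/(d^2 - 9*d + 20)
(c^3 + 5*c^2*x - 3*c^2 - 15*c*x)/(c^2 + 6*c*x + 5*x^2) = c*(c - 3)/(c + x)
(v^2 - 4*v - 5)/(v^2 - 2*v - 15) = (v + 1)/(v + 3)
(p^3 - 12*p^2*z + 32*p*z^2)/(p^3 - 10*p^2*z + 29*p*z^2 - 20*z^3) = p*(p - 8*z)/(p^2 - 6*p*z + 5*z^2)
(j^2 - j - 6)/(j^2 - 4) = (j - 3)/(j - 2)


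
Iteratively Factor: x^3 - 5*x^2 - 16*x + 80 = (x - 5)*(x^2 - 16) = (x - 5)*(x - 4)*(x + 4)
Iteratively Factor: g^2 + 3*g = (g + 3)*(g)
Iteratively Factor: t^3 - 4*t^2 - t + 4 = (t - 4)*(t^2 - 1) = (t - 4)*(t + 1)*(t - 1)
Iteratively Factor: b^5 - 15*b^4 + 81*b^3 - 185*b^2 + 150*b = (b - 3)*(b^4 - 12*b^3 + 45*b^2 - 50*b) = (b - 3)*(b - 2)*(b^3 - 10*b^2 + 25*b) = (b - 5)*(b - 3)*(b - 2)*(b^2 - 5*b) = (b - 5)^2*(b - 3)*(b - 2)*(b)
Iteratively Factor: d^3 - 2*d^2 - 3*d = (d - 3)*(d^2 + d) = d*(d - 3)*(d + 1)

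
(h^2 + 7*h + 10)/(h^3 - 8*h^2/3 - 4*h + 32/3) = 3*(h + 5)/(3*h^2 - 14*h + 16)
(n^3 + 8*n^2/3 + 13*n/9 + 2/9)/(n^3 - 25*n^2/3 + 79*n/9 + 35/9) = (3*n^2 + 7*n + 2)/(3*n^2 - 26*n + 35)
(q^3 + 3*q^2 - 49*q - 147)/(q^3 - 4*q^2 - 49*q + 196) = (q + 3)/(q - 4)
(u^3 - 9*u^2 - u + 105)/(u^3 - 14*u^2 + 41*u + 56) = (u^2 - 2*u - 15)/(u^2 - 7*u - 8)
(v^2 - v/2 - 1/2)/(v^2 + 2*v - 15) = (2*v^2 - v - 1)/(2*(v^2 + 2*v - 15))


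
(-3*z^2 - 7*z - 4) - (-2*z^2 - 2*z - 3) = -z^2 - 5*z - 1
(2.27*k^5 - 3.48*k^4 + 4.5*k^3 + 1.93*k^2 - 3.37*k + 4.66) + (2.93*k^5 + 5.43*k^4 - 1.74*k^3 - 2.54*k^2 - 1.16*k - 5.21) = 5.2*k^5 + 1.95*k^4 + 2.76*k^3 - 0.61*k^2 - 4.53*k - 0.55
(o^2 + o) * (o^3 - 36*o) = o^5 + o^4 - 36*o^3 - 36*o^2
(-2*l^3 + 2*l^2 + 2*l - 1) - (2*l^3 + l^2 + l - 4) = -4*l^3 + l^2 + l + 3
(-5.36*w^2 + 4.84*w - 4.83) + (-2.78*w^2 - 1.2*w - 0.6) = -8.14*w^2 + 3.64*w - 5.43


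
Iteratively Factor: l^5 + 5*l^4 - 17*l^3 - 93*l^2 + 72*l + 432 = (l + 3)*(l^4 + 2*l^3 - 23*l^2 - 24*l + 144) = (l + 3)*(l + 4)*(l^3 - 2*l^2 - 15*l + 36) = (l - 3)*(l + 3)*(l + 4)*(l^2 + l - 12) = (l - 3)*(l + 3)*(l + 4)^2*(l - 3)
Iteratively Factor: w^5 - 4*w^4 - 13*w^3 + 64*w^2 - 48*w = (w + 4)*(w^4 - 8*w^3 + 19*w^2 - 12*w) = (w - 4)*(w + 4)*(w^3 - 4*w^2 + 3*w) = (w - 4)*(w - 1)*(w + 4)*(w^2 - 3*w) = (w - 4)*(w - 3)*(w - 1)*(w + 4)*(w)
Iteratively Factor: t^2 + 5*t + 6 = (t + 2)*(t + 3)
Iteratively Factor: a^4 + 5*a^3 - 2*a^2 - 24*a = (a + 3)*(a^3 + 2*a^2 - 8*a) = a*(a + 3)*(a^2 + 2*a - 8) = a*(a - 2)*(a + 3)*(a + 4)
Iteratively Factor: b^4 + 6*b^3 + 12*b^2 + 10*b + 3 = (b + 1)*(b^3 + 5*b^2 + 7*b + 3) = (b + 1)^2*(b^2 + 4*b + 3) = (b + 1)^3*(b + 3)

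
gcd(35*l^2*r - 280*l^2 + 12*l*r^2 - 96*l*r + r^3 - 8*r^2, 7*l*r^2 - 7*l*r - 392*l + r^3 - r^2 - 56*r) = 7*l*r - 56*l + r^2 - 8*r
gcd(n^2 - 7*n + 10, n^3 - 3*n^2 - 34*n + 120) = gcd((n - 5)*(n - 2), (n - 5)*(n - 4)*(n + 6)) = n - 5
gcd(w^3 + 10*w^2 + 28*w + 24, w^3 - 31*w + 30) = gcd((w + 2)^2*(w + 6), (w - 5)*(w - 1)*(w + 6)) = w + 6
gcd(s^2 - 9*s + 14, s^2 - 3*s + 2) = s - 2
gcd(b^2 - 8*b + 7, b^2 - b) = b - 1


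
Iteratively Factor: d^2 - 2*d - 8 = (d - 4)*(d + 2)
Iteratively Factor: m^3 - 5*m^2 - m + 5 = (m + 1)*(m^2 - 6*m + 5) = (m - 5)*(m + 1)*(m - 1)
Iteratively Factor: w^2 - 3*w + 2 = (w - 1)*(w - 2)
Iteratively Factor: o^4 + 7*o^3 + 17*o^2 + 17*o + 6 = (o + 2)*(o^3 + 5*o^2 + 7*o + 3) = (o + 1)*(o + 2)*(o^2 + 4*o + 3) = (o + 1)*(o + 2)*(o + 3)*(o + 1)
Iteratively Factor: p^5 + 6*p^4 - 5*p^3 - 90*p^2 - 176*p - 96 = (p + 4)*(p^4 + 2*p^3 - 13*p^2 - 38*p - 24) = (p + 1)*(p + 4)*(p^3 + p^2 - 14*p - 24) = (p + 1)*(p + 2)*(p + 4)*(p^2 - p - 12) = (p - 4)*(p + 1)*(p + 2)*(p + 4)*(p + 3)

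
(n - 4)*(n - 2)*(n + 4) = n^3 - 2*n^2 - 16*n + 32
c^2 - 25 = (c - 5)*(c + 5)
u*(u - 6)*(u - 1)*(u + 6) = u^4 - u^3 - 36*u^2 + 36*u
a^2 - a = a*(a - 1)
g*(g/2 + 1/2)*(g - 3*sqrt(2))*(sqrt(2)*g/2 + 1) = sqrt(2)*g^4/4 - g^3 + sqrt(2)*g^3/4 - 3*sqrt(2)*g^2/2 - g^2 - 3*sqrt(2)*g/2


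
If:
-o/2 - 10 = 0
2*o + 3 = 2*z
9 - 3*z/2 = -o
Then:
No Solution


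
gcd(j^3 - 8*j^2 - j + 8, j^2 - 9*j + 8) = j^2 - 9*j + 8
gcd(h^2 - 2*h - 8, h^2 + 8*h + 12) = h + 2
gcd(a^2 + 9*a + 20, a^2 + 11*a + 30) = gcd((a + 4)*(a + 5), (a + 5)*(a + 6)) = a + 5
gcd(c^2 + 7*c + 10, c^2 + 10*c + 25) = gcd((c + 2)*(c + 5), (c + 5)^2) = c + 5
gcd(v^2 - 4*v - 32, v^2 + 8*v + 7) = 1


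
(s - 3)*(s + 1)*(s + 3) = s^3 + s^2 - 9*s - 9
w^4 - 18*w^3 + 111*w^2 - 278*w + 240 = (w - 8)*(w - 5)*(w - 3)*(w - 2)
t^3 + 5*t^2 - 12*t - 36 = (t - 3)*(t + 2)*(t + 6)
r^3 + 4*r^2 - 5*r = r*(r - 1)*(r + 5)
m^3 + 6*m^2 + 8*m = m*(m + 2)*(m + 4)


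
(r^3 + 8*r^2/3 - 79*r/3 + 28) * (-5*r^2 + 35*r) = -5*r^5 + 65*r^4/3 + 225*r^3 - 3185*r^2/3 + 980*r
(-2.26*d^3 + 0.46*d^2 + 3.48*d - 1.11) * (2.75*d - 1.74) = -6.215*d^4 + 5.1974*d^3 + 8.7696*d^2 - 9.1077*d + 1.9314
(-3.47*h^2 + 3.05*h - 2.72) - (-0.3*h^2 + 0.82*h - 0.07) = -3.17*h^2 + 2.23*h - 2.65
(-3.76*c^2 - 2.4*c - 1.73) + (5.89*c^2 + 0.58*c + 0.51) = 2.13*c^2 - 1.82*c - 1.22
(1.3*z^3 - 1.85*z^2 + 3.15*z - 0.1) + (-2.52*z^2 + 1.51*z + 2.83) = 1.3*z^3 - 4.37*z^2 + 4.66*z + 2.73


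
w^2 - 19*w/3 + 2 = (w - 6)*(w - 1/3)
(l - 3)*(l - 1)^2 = l^3 - 5*l^2 + 7*l - 3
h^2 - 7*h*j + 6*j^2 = (h - 6*j)*(h - j)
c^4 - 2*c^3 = c^3*(c - 2)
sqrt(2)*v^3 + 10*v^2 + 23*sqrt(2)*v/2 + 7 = (v + sqrt(2))*(v + 7*sqrt(2)/2)*(sqrt(2)*v + 1)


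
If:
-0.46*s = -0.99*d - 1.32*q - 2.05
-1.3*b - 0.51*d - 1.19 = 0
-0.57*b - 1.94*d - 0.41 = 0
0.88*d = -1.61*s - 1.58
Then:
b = -0.94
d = 0.07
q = -1.96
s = -1.02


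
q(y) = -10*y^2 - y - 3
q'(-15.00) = 299.00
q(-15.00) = -2238.00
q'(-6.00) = 119.00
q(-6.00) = -357.00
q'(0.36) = -8.20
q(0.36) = -4.66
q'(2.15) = -44.00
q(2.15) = -51.38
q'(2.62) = -53.40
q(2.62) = -74.26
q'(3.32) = -67.40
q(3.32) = -116.54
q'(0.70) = -15.00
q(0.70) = -8.60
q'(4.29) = -86.80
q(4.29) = -191.33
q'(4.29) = -86.80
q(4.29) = -191.33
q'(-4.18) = 82.60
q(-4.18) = -173.54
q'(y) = -20*y - 1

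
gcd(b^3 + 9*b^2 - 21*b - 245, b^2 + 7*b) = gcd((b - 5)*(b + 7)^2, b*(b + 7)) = b + 7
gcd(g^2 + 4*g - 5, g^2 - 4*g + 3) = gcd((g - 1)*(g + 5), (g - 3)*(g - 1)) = g - 1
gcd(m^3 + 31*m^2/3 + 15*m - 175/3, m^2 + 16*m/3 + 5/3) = m + 5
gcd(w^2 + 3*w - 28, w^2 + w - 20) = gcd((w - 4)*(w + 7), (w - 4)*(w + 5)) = w - 4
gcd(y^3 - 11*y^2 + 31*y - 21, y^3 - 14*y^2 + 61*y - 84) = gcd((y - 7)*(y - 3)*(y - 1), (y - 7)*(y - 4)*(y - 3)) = y^2 - 10*y + 21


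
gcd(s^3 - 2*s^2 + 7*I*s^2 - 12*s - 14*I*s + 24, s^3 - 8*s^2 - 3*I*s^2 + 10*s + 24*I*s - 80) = 1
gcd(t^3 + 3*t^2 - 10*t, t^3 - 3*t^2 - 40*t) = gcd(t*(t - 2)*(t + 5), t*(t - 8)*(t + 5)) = t^2 + 5*t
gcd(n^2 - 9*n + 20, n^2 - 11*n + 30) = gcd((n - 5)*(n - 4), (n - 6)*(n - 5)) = n - 5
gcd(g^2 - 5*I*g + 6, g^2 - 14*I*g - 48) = g - 6*I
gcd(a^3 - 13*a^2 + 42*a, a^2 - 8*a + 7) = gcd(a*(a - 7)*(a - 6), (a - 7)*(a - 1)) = a - 7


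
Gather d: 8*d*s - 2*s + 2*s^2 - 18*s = 8*d*s + 2*s^2 - 20*s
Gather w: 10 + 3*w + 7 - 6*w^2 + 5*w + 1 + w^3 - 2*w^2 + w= w^3 - 8*w^2 + 9*w + 18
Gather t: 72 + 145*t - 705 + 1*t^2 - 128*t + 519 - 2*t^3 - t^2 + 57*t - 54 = -2*t^3 + 74*t - 168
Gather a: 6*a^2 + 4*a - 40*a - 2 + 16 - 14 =6*a^2 - 36*a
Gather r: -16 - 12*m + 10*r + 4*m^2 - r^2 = 4*m^2 - 12*m - r^2 + 10*r - 16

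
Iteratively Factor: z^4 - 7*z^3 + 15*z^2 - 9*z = (z - 3)*(z^3 - 4*z^2 + 3*z) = (z - 3)*(z - 1)*(z^2 - 3*z) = z*(z - 3)*(z - 1)*(z - 3)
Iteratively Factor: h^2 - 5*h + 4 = (h - 4)*(h - 1)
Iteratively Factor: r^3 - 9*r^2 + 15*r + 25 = (r - 5)*(r^2 - 4*r - 5) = (r - 5)^2*(r + 1)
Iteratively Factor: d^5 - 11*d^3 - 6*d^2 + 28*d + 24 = (d - 2)*(d^4 + 2*d^3 - 7*d^2 - 20*d - 12) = (d - 2)*(d + 2)*(d^3 - 7*d - 6) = (d - 2)*(d + 1)*(d + 2)*(d^2 - d - 6) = (d - 3)*(d - 2)*(d + 1)*(d + 2)*(d + 2)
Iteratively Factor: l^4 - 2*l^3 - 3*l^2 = (l - 3)*(l^3 + l^2) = (l - 3)*(l + 1)*(l^2) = l*(l - 3)*(l + 1)*(l)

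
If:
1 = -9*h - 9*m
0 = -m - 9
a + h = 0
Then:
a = -80/9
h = 80/9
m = -9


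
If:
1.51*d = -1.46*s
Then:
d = -0.966887417218543*s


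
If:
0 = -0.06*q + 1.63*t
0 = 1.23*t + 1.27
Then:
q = -28.05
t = -1.03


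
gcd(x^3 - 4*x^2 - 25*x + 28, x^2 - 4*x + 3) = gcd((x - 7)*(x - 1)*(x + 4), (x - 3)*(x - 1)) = x - 1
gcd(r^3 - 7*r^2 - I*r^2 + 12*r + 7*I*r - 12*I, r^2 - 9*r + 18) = r - 3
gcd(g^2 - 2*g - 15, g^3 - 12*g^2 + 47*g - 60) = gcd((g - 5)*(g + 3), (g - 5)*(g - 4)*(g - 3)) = g - 5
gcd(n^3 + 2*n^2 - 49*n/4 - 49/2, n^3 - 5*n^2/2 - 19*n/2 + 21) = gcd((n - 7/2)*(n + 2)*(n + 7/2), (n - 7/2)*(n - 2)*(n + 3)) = n - 7/2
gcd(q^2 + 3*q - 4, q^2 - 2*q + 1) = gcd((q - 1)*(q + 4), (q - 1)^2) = q - 1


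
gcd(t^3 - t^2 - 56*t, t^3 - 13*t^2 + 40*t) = t^2 - 8*t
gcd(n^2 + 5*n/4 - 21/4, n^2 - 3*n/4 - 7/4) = n - 7/4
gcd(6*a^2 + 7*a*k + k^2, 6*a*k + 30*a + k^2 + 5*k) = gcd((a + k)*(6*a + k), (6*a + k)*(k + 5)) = 6*a + k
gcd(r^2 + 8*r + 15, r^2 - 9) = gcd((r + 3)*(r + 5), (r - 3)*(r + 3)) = r + 3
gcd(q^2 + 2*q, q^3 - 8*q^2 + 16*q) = q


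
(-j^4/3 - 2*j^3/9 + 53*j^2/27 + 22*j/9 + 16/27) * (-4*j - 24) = 4*j^5/3 + 80*j^4/9 - 68*j^3/27 - 512*j^2/9 - 1648*j/27 - 128/9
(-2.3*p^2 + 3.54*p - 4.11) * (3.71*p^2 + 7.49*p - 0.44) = -8.533*p^4 - 4.0936*p^3 + 12.2785*p^2 - 32.3415*p + 1.8084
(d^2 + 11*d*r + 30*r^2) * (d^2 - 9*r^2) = d^4 + 11*d^3*r + 21*d^2*r^2 - 99*d*r^3 - 270*r^4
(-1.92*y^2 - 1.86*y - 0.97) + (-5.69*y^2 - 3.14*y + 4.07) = -7.61*y^2 - 5.0*y + 3.1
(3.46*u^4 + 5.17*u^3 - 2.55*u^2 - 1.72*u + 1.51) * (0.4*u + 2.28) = 1.384*u^5 + 9.9568*u^4 + 10.7676*u^3 - 6.502*u^2 - 3.3176*u + 3.4428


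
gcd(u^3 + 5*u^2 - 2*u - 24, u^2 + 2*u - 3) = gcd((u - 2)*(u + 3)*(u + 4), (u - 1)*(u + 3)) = u + 3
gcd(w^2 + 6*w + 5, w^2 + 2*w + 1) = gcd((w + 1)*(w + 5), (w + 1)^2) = w + 1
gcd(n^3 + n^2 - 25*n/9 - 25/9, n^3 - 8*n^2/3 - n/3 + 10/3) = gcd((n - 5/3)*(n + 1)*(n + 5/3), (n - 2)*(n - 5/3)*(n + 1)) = n^2 - 2*n/3 - 5/3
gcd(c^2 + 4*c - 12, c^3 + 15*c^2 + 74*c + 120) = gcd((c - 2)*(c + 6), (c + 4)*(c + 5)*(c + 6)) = c + 6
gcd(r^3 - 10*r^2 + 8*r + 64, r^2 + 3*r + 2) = r + 2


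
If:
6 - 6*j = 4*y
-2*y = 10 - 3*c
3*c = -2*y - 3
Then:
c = 7/6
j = 19/6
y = -13/4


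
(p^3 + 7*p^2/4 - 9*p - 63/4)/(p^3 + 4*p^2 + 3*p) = (4*p^2 - 5*p - 21)/(4*p*(p + 1))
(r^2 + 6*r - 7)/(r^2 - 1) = (r + 7)/(r + 1)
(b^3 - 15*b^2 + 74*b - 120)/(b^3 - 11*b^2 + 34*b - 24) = (b - 5)/(b - 1)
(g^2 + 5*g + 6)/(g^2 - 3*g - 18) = (g + 2)/(g - 6)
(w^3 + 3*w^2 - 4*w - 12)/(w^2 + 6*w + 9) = (w^2 - 4)/(w + 3)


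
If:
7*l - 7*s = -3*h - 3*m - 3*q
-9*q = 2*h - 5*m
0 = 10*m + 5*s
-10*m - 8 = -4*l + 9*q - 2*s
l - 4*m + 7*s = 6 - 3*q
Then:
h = -78/127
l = 122/127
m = -36/127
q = -8/381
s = 72/127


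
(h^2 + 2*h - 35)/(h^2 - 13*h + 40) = (h + 7)/(h - 8)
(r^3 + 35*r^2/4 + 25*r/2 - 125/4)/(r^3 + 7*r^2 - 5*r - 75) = (r - 5/4)/(r - 3)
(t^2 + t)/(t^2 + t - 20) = t*(t + 1)/(t^2 + t - 20)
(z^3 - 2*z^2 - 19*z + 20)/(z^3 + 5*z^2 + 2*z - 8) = (z - 5)/(z + 2)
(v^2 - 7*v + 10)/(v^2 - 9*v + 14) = (v - 5)/(v - 7)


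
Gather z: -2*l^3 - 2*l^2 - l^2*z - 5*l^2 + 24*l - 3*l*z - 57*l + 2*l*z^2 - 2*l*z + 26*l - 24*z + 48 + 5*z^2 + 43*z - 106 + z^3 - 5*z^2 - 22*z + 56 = -2*l^3 - 7*l^2 + 2*l*z^2 - 7*l + z^3 + z*(-l^2 - 5*l - 3) - 2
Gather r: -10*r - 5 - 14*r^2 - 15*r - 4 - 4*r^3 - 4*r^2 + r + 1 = -4*r^3 - 18*r^2 - 24*r - 8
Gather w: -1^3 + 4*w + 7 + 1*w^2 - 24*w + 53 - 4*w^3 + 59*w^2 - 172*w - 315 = -4*w^3 + 60*w^2 - 192*w - 256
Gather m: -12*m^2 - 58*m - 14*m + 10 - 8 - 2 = -12*m^2 - 72*m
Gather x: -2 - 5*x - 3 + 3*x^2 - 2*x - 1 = 3*x^2 - 7*x - 6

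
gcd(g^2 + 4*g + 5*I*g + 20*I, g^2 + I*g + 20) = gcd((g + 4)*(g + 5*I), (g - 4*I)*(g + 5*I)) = g + 5*I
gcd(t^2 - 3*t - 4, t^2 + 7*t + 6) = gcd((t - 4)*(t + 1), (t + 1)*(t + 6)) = t + 1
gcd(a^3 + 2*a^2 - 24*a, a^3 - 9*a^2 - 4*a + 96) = a - 4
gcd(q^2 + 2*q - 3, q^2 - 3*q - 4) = 1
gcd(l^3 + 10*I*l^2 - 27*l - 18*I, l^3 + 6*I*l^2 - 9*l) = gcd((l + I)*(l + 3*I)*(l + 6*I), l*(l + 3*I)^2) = l + 3*I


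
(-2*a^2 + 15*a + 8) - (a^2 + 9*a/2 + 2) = -3*a^2 + 21*a/2 + 6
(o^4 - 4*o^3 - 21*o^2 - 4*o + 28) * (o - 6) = o^5 - 10*o^4 + 3*o^3 + 122*o^2 + 52*o - 168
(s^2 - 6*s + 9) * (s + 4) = s^3 - 2*s^2 - 15*s + 36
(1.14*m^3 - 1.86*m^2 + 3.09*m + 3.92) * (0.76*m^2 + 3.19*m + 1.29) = 0.8664*m^5 + 2.223*m^4 - 2.1144*m^3 + 10.4369*m^2 + 16.4909*m + 5.0568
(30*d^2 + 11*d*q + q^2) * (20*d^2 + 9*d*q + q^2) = 600*d^4 + 490*d^3*q + 149*d^2*q^2 + 20*d*q^3 + q^4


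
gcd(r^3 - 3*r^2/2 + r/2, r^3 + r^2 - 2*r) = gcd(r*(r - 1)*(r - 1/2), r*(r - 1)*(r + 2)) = r^2 - r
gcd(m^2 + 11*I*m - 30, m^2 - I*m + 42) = m + 6*I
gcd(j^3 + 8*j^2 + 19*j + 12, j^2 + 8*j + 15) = j + 3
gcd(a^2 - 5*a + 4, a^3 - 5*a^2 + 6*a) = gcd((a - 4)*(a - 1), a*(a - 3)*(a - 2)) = 1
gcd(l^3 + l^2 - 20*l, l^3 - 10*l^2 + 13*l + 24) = 1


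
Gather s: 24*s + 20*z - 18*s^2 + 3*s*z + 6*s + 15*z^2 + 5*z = -18*s^2 + s*(3*z + 30) + 15*z^2 + 25*z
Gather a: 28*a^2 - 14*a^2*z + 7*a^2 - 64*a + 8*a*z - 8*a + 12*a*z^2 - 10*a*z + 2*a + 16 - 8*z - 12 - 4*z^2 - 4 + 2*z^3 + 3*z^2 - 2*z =a^2*(35 - 14*z) + a*(12*z^2 - 2*z - 70) + 2*z^3 - z^2 - 10*z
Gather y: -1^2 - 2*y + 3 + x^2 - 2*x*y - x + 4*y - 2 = x^2 - x + y*(2 - 2*x)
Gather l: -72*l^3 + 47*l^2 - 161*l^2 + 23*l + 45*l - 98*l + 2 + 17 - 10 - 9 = -72*l^3 - 114*l^2 - 30*l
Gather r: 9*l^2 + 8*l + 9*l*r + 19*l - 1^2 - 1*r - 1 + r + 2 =9*l^2 + 9*l*r + 27*l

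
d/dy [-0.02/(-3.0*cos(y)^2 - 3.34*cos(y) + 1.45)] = (0.12*cos(y) + 0.0668)*sin(y)/(3.0*cos(y)^2 + 3.34*cos(y) - 1.45)^2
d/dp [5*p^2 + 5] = 10*p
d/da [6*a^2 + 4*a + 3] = 12*a + 4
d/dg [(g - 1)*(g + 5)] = 2*g + 4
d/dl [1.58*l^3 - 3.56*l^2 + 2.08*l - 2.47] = 4.74*l^2 - 7.12*l + 2.08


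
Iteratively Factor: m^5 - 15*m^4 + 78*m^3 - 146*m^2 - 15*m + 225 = (m - 5)*(m^4 - 10*m^3 + 28*m^2 - 6*m - 45) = (m - 5)^2*(m^3 - 5*m^2 + 3*m + 9) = (m - 5)^2*(m - 3)*(m^2 - 2*m - 3) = (m - 5)^2*(m - 3)^2*(m + 1)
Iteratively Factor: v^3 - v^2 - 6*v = (v)*(v^2 - v - 6) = v*(v - 3)*(v + 2)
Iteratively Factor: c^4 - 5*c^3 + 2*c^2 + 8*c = (c - 4)*(c^3 - c^2 - 2*c) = c*(c - 4)*(c^2 - c - 2) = c*(c - 4)*(c + 1)*(c - 2)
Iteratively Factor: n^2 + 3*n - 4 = (n - 1)*(n + 4)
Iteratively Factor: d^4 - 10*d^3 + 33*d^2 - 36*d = (d - 4)*(d^3 - 6*d^2 + 9*d) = d*(d - 4)*(d^2 - 6*d + 9) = d*(d - 4)*(d - 3)*(d - 3)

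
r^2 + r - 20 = (r - 4)*(r + 5)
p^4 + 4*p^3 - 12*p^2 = p^2*(p - 2)*(p + 6)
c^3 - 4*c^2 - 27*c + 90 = (c - 6)*(c - 3)*(c + 5)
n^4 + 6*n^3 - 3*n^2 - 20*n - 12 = (n - 2)*(n + 1)^2*(n + 6)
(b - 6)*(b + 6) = b^2 - 36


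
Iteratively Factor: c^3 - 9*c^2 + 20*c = (c - 5)*(c^2 - 4*c) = c*(c - 5)*(c - 4)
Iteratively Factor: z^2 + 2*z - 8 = (z - 2)*(z + 4)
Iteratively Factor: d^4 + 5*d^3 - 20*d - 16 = (d + 2)*(d^3 + 3*d^2 - 6*d - 8) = (d - 2)*(d + 2)*(d^2 + 5*d + 4) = (d - 2)*(d + 1)*(d + 2)*(d + 4)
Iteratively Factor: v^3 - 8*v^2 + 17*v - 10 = (v - 1)*(v^2 - 7*v + 10) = (v - 2)*(v - 1)*(v - 5)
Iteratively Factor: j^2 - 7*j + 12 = (j - 4)*(j - 3)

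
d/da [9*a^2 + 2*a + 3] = 18*a + 2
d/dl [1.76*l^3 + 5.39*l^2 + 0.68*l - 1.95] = 5.28*l^2 + 10.78*l + 0.68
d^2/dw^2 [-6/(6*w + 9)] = -16/(2*w + 3)^3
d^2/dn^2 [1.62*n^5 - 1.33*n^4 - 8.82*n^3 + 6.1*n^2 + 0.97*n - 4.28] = 32.4*n^3 - 15.96*n^2 - 52.92*n + 12.2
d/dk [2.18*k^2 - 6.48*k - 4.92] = 4.36*k - 6.48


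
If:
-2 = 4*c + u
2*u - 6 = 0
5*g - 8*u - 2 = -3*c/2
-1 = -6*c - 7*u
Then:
No Solution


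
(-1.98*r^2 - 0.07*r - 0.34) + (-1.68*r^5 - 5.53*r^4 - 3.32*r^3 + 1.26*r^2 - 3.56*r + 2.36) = -1.68*r^5 - 5.53*r^4 - 3.32*r^3 - 0.72*r^2 - 3.63*r + 2.02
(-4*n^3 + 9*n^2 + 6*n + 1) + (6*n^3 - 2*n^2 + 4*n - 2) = 2*n^3 + 7*n^2 + 10*n - 1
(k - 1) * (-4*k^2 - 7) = -4*k^3 + 4*k^2 - 7*k + 7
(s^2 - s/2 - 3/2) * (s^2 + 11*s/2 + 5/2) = s^4 + 5*s^3 - 7*s^2/4 - 19*s/2 - 15/4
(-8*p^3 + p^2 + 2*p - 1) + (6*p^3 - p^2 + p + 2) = -2*p^3 + 3*p + 1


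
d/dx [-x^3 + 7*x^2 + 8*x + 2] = -3*x^2 + 14*x + 8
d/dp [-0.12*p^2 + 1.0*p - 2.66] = 1.0 - 0.24*p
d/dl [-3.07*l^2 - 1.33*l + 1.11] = -6.14*l - 1.33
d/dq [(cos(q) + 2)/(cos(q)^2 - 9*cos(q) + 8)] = (cos(q)^2 + 4*cos(q) - 26)*sin(q)/(cos(q)^2 - 9*cos(q) + 8)^2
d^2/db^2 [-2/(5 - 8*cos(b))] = 16*(8*sin(b)^2 - 5*cos(b) + 8)/(8*cos(b) - 5)^3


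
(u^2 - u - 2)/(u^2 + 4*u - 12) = (u + 1)/(u + 6)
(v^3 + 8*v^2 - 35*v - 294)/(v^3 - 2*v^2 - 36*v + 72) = (v^2 + 14*v + 49)/(v^2 + 4*v - 12)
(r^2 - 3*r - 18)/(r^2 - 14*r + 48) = (r + 3)/(r - 8)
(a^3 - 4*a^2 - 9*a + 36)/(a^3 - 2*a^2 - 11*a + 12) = (a - 3)/(a - 1)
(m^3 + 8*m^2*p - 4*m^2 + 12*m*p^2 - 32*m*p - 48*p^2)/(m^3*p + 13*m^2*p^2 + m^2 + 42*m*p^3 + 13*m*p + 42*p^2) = (m^2 + 2*m*p - 4*m - 8*p)/(m^2*p + 7*m*p^2 + m + 7*p)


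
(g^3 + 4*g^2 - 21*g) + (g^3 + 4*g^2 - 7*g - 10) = 2*g^3 + 8*g^2 - 28*g - 10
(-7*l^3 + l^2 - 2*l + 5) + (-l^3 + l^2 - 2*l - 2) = -8*l^3 + 2*l^2 - 4*l + 3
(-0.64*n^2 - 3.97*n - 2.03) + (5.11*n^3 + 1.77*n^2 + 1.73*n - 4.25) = 5.11*n^3 + 1.13*n^2 - 2.24*n - 6.28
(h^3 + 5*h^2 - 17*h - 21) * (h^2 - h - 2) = h^5 + 4*h^4 - 24*h^3 - 14*h^2 + 55*h + 42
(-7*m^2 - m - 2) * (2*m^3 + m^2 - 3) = -14*m^5 - 9*m^4 - 5*m^3 + 19*m^2 + 3*m + 6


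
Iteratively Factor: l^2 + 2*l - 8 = (l - 2)*(l + 4)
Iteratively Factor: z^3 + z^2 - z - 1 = (z + 1)*(z^2 - 1) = (z + 1)^2*(z - 1)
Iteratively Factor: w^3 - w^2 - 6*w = (w + 2)*(w^2 - 3*w) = w*(w + 2)*(w - 3)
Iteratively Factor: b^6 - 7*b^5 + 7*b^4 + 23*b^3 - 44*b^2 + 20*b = (b - 1)*(b^5 - 6*b^4 + b^3 + 24*b^2 - 20*b) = (b - 1)*(b + 2)*(b^4 - 8*b^3 + 17*b^2 - 10*b) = (b - 2)*(b - 1)*(b + 2)*(b^3 - 6*b^2 + 5*b) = (b - 5)*(b - 2)*(b - 1)*(b + 2)*(b^2 - b) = b*(b - 5)*(b - 2)*(b - 1)*(b + 2)*(b - 1)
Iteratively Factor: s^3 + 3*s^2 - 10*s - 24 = (s + 4)*(s^2 - s - 6) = (s - 3)*(s + 4)*(s + 2)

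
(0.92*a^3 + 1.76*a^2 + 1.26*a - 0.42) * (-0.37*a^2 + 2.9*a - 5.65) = -0.3404*a^5 + 2.0168*a^4 - 0.5602*a^3 - 6.1346*a^2 - 8.337*a + 2.373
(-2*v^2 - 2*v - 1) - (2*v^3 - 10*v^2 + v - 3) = -2*v^3 + 8*v^2 - 3*v + 2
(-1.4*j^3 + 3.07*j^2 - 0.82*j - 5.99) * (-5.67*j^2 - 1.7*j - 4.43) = 7.938*j^5 - 15.0269*j^4 + 5.6324*j^3 + 21.7572*j^2 + 13.8156*j + 26.5357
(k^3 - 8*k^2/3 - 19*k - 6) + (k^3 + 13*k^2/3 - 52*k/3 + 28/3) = 2*k^3 + 5*k^2/3 - 109*k/3 + 10/3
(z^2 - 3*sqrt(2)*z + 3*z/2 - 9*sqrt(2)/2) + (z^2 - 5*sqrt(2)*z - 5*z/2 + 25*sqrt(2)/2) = 2*z^2 - 8*sqrt(2)*z - z + 8*sqrt(2)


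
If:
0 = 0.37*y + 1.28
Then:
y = -3.46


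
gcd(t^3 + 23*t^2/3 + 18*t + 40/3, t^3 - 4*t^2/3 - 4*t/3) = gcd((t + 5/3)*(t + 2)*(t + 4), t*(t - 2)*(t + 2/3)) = 1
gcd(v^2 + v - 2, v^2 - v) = v - 1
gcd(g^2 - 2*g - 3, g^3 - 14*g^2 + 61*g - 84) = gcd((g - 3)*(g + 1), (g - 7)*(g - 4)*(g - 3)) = g - 3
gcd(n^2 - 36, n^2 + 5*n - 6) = n + 6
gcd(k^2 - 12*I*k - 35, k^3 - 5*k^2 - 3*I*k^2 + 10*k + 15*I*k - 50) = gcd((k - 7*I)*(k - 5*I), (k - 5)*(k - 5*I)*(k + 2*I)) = k - 5*I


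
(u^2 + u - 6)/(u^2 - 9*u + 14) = (u + 3)/(u - 7)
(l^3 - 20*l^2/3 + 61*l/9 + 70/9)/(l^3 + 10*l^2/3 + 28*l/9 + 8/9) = (3*l^2 - 22*l + 35)/(3*l^2 + 8*l + 4)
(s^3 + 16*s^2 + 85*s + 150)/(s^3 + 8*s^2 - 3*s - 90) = (s + 5)/(s - 3)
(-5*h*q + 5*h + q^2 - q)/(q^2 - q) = (-5*h + q)/q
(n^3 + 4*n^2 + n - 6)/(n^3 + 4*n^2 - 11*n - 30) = (n^2 + 2*n - 3)/(n^2 + 2*n - 15)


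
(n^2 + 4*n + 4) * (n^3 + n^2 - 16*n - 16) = n^5 + 5*n^4 - 8*n^3 - 76*n^2 - 128*n - 64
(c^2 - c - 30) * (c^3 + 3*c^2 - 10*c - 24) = c^5 + 2*c^4 - 43*c^3 - 104*c^2 + 324*c + 720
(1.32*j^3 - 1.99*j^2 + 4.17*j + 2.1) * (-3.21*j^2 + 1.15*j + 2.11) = -4.2372*j^5 + 7.9059*j^4 - 12.889*j^3 - 6.1444*j^2 + 11.2137*j + 4.431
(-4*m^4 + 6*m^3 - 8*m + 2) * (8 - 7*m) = 28*m^5 - 74*m^4 + 48*m^3 + 56*m^2 - 78*m + 16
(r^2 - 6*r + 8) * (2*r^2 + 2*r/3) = 2*r^4 - 34*r^3/3 + 12*r^2 + 16*r/3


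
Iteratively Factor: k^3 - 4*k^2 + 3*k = (k - 3)*(k^2 - k) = k*(k - 3)*(k - 1)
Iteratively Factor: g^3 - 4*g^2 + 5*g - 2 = (g - 1)*(g^2 - 3*g + 2) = (g - 1)^2*(g - 2)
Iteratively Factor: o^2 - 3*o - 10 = (o + 2)*(o - 5)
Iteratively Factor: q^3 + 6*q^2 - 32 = (q + 4)*(q^2 + 2*q - 8) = (q + 4)^2*(q - 2)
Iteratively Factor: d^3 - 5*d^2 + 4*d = (d - 1)*(d^2 - 4*d) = d*(d - 1)*(d - 4)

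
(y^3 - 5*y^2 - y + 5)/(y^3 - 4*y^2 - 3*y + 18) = (y^3 - 5*y^2 - y + 5)/(y^3 - 4*y^2 - 3*y + 18)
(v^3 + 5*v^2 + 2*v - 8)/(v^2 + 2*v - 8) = (v^2 + v - 2)/(v - 2)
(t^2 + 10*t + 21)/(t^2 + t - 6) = (t + 7)/(t - 2)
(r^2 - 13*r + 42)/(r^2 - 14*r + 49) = (r - 6)/(r - 7)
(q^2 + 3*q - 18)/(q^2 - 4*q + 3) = (q + 6)/(q - 1)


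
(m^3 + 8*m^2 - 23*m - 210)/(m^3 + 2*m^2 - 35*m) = (m + 6)/m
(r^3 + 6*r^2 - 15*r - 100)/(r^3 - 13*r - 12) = (r^2 + 10*r + 25)/(r^2 + 4*r + 3)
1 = 1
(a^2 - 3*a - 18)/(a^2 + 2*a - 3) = (a - 6)/(a - 1)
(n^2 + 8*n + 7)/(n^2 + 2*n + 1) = (n + 7)/(n + 1)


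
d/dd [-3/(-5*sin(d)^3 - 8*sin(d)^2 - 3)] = -3*(15*sin(d) + 16)*sin(d)*cos(d)/(5*sin(d)^3 + 8*sin(d)^2 + 3)^2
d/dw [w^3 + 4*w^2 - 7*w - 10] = 3*w^2 + 8*w - 7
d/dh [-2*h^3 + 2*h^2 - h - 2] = -6*h^2 + 4*h - 1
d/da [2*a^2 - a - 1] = 4*a - 1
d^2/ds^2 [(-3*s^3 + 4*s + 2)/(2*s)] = -3 + 2/s^3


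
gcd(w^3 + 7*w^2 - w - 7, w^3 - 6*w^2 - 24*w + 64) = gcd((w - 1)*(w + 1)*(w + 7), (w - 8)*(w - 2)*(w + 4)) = 1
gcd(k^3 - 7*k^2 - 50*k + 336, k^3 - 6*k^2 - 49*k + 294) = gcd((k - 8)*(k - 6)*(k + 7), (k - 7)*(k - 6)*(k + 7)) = k^2 + k - 42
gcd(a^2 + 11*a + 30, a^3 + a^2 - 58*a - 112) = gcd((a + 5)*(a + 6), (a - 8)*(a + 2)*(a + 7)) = 1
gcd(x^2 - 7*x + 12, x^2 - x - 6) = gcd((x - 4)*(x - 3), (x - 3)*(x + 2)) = x - 3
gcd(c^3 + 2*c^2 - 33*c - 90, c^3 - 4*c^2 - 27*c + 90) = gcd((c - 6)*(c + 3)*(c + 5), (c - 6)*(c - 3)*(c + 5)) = c^2 - c - 30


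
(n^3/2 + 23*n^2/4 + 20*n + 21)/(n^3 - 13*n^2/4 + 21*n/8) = 2*(2*n^3 + 23*n^2 + 80*n + 84)/(n*(8*n^2 - 26*n + 21))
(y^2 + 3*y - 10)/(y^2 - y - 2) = (y + 5)/(y + 1)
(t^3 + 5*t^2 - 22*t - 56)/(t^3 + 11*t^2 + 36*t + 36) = (t^2 + 3*t - 28)/(t^2 + 9*t + 18)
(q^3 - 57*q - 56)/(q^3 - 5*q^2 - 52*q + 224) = (q + 1)/(q - 4)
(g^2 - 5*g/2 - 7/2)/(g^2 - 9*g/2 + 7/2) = (g + 1)/(g - 1)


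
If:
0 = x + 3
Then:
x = -3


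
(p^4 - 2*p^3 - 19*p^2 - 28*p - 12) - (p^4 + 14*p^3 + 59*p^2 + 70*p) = -16*p^3 - 78*p^2 - 98*p - 12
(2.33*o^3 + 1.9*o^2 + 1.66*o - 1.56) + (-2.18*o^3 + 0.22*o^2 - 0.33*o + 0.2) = 0.15*o^3 + 2.12*o^2 + 1.33*o - 1.36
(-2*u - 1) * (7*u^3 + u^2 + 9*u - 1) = -14*u^4 - 9*u^3 - 19*u^2 - 7*u + 1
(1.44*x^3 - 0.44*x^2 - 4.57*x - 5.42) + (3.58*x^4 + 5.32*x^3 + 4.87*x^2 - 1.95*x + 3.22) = 3.58*x^4 + 6.76*x^3 + 4.43*x^2 - 6.52*x - 2.2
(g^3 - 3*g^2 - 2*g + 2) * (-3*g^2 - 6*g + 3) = -3*g^5 + 3*g^4 + 27*g^3 - 3*g^2 - 18*g + 6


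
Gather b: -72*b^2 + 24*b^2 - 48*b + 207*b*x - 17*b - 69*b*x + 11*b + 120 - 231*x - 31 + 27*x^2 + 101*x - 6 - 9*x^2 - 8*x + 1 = -48*b^2 + b*(138*x - 54) + 18*x^2 - 138*x + 84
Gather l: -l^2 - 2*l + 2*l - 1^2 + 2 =1 - l^2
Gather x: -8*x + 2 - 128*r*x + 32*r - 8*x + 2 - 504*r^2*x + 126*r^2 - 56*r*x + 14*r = 126*r^2 + 46*r + x*(-504*r^2 - 184*r - 16) + 4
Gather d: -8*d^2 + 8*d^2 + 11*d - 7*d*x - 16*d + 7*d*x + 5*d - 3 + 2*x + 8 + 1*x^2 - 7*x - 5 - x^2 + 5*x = 0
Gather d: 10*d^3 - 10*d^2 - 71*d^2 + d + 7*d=10*d^3 - 81*d^2 + 8*d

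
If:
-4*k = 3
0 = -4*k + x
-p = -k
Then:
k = -3/4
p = -3/4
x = -3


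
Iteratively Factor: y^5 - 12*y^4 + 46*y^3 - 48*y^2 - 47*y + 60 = (y - 1)*(y^4 - 11*y^3 + 35*y^2 - 13*y - 60) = (y - 1)*(y + 1)*(y^3 - 12*y^2 + 47*y - 60) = (y - 4)*(y - 1)*(y + 1)*(y^2 - 8*y + 15) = (y - 5)*(y - 4)*(y - 1)*(y + 1)*(y - 3)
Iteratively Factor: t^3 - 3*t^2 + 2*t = (t - 2)*(t^2 - t) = t*(t - 2)*(t - 1)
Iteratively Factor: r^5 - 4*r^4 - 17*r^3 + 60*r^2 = (r + 4)*(r^4 - 8*r^3 + 15*r^2) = r*(r + 4)*(r^3 - 8*r^2 + 15*r) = r^2*(r + 4)*(r^2 - 8*r + 15) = r^2*(r - 3)*(r + 4)*(r - 5)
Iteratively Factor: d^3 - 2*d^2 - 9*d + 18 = (d - 3)*(d^2 + d - 6) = (d - 3)*(d + 3)*(d - 2)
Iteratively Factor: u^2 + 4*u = (u)*(u + 4)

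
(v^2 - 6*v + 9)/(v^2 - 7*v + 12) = (v - 3)/(v - 4)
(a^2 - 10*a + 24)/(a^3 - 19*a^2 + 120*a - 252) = (a - 4)/(a^2 - 13*a + 42)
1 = 1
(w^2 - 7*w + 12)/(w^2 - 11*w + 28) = (w - 3)/(w - 7)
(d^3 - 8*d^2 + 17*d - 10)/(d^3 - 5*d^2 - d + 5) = (d - 2)/(d + 1)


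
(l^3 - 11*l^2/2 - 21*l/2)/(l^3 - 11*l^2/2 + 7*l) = (2*l^2 - 11*l - 21)/(2*l^2 - 11*l + 14)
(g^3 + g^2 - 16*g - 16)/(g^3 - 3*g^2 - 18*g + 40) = (g^2 - 3*g - 4)/(g^2 - 7*g + 10)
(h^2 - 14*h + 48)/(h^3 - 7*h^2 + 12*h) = (h^2 - 14*h + 48)/(h*(h^2 - 7*h + 12))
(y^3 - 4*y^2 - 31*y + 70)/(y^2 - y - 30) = (y^2 - 9*y + 14)/(y - 6)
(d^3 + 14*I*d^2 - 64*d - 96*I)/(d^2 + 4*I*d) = d + 10*I - 24/d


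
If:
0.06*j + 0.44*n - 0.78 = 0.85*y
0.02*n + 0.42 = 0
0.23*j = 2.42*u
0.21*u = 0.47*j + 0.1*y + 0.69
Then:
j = 1.07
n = -21.00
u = 0.10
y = -11.71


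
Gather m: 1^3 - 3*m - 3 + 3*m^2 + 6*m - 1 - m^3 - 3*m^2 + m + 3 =-m^3 + 4*m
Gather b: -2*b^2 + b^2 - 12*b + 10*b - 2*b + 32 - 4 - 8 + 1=-b^2 - 4*b + 21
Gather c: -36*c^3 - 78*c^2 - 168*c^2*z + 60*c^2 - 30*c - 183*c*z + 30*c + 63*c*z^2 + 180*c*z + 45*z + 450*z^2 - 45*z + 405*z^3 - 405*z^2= -36*c^3 + c^2*(-168*z - 18) + c*(63*z^2 - 3*z) + 405*z^3 + 45*z^2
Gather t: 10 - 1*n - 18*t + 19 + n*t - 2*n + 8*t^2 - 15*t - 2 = -3*n + 8*t^2 + t*(n - 33) + 27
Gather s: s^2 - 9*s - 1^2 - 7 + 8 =s^2 - 9*s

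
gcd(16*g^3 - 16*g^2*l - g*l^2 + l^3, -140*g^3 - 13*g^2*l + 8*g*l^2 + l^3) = 4*g - l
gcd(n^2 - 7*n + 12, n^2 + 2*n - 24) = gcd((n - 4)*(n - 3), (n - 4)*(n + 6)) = n - 4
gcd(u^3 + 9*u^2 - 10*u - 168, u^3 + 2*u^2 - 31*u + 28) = u^2 + 3*u - 28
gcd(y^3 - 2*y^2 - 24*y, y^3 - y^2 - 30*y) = y^2 - 6*y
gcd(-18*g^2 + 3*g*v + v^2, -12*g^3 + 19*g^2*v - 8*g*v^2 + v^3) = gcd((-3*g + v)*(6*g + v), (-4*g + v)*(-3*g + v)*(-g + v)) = -3*g + v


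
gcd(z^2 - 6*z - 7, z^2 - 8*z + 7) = z - 7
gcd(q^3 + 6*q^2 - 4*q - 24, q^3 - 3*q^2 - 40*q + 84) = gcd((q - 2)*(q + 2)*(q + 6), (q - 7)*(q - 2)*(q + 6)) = q^2 + 4*q - 12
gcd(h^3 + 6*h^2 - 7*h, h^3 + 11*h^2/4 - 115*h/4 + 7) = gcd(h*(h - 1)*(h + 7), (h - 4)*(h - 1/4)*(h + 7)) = h + 7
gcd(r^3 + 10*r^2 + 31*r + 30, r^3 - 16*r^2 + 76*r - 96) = 1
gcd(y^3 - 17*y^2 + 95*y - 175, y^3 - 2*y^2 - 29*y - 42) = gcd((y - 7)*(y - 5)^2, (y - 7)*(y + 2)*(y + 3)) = y - 7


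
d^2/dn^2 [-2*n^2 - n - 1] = -4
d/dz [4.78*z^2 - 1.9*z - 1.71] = 9.56*z - 1.9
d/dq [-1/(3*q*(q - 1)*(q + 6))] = (q*(q - 1) + q*(q + 6) + (q - 1)*(q + 6))/(3*q^2*(q - 1)^2*(q + 6)^2)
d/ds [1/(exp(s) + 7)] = -exp(s)/(exp(s) + 7)^2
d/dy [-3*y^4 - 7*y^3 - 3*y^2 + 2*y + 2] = -12*y^3 - 21*y^2 - 6*y + 2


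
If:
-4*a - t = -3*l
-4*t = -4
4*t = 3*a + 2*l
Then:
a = 10/17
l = 19/17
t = 1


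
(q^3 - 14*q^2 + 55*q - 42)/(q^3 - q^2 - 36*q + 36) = (q - 7)/(q + 6)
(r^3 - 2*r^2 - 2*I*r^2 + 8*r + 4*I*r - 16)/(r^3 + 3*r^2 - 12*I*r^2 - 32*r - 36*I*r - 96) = (r^2 + 2*r*(-1 + I) - 4*I)/(r^2 + r*(3 - 8*I) - 24*I)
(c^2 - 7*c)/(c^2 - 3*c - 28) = c/(c + 4)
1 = 1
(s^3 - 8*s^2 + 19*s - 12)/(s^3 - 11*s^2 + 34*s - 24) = (s - 3)/(s - 6)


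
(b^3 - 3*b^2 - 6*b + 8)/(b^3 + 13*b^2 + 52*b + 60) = (b^2 - 5*b + 4)/(b^2 + 11*b + 30)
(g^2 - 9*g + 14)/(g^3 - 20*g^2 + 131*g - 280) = (g - 2)/(g^2 - 13*g + 40)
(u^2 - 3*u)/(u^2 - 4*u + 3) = u/(u - 1)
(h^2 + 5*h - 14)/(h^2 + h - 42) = (h - 2)/(h - 6)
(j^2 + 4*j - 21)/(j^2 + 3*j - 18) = (j + 7)/(j + 6)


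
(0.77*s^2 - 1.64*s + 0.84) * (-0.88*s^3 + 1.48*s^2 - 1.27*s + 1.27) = -0.6776*s^5 + 2.5828*s^4 - 4.1443*s^3 + 4.3039*s^2 - 3.1496*s + 1.0668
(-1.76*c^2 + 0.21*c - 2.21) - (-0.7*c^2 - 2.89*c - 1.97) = -1.06*c^2 + 3.1*c - 0.24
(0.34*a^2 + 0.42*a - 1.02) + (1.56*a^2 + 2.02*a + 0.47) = 1.9*a^2 + 2.44*a - 0.55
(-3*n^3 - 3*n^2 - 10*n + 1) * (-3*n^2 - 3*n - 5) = 9*n^5 + 18*n^4 + 54*n^3 + 42*n^2 + 47*n - 5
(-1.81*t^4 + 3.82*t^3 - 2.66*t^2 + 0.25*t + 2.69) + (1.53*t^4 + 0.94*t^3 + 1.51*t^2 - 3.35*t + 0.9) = -0.28*t^4 + 4.76*t^3 - 1.15*t^2 - 3.1*t + 3.59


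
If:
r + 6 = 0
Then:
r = -6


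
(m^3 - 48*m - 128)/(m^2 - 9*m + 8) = (m^2 + 8*m + 16)/(m - 1)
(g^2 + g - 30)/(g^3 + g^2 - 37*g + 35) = (g + 6)/(g^2 + 6*g - 7)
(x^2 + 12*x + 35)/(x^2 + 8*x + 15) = (x + 7)/(x + 3)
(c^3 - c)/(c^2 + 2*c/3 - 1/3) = 3*c*(c - 1)/(3*c - 1)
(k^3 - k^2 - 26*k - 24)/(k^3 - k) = (k^2 - 2*k - 24)/(k*(k - 1))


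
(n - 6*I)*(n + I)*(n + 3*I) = n^3 - 2*I*n^2 + 21*n + 18*I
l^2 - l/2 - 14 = (l - 4)*(l + 7/2)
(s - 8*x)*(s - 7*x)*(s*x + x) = s^3*x - 15*s^2*x^2 + s^2*x + 56*s*x^3 - 15*s*x^2 + 56*x^3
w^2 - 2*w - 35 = (w - 7)*(w + 5)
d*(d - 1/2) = d^2 - d/2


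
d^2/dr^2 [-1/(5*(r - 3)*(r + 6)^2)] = 2*(-3*(r - 3)^2 - 2*(r - 3)*(r + 6) - (r + 6)^2)/(5*(r - 3)^3*(r + 6)^4)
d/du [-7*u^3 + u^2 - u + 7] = -21*u^2 + 2*u - 1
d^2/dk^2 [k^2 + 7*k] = 2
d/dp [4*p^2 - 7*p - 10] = 8*p - 7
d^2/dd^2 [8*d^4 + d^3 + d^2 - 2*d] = 96*d^2 + 6*d + 2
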